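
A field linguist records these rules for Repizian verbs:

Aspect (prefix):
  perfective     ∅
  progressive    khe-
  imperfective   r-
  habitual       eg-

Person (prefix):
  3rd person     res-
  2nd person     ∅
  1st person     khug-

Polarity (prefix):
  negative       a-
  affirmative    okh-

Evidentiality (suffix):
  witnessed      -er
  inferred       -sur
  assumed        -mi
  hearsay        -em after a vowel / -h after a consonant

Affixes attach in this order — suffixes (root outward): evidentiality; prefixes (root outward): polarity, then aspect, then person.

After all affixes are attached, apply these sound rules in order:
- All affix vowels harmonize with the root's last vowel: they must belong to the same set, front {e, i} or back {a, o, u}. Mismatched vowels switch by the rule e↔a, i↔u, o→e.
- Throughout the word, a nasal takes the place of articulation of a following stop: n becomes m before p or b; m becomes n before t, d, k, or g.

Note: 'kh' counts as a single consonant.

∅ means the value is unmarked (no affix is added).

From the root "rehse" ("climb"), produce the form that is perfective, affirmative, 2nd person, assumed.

Attach polarity affirmative okh- → okhrehse.
aspect = perfective: zero marking, form stays okhrehse.
Attach evidentiality assumed -mi → okhrehsemi.
person = 2nd person: zero marking, form stays okhrehsemi.
Apply vowel harmony: okhrehsemi → ekhrehsemi.
Nasal assimilation: no change.

ekhrehsemi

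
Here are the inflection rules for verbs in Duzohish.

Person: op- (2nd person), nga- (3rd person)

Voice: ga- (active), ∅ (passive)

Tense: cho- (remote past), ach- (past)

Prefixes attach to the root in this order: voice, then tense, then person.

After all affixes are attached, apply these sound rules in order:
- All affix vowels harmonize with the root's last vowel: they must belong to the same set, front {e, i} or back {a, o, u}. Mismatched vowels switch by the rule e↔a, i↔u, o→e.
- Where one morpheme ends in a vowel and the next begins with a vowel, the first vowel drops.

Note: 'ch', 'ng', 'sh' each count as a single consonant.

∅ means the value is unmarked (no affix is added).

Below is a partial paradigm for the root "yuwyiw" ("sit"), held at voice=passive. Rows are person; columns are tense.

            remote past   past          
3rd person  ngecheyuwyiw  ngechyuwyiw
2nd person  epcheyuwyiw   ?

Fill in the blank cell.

epechyuwyiw

voice = passive: zero marking, form stays yuwyiw.
Attach tense past ach- → achyuwyiw.
Attach person 2nd person op- → opachyuwyiw.
Apply vowel harmony: opachyuwyiw → epechyuwyiw.
Vowel deletion: no change.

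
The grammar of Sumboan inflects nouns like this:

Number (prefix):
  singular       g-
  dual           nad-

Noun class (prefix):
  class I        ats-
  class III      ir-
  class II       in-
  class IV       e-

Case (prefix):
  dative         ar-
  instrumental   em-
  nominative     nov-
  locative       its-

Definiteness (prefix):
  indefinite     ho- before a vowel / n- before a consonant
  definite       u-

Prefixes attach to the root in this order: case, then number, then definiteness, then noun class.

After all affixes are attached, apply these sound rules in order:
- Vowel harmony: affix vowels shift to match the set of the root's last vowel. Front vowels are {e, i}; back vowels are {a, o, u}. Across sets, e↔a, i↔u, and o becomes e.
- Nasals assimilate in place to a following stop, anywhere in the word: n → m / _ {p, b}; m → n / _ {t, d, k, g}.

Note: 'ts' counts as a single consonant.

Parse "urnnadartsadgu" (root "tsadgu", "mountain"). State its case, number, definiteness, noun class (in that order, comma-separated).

Segment: ir-n-nad-ar-tsadgu.
case: ar- → dative.
number: nad- → dual.
definiteness: ho/n- → indefinite.
noun class: ir- → class III.

dative, dual, indefinite, class III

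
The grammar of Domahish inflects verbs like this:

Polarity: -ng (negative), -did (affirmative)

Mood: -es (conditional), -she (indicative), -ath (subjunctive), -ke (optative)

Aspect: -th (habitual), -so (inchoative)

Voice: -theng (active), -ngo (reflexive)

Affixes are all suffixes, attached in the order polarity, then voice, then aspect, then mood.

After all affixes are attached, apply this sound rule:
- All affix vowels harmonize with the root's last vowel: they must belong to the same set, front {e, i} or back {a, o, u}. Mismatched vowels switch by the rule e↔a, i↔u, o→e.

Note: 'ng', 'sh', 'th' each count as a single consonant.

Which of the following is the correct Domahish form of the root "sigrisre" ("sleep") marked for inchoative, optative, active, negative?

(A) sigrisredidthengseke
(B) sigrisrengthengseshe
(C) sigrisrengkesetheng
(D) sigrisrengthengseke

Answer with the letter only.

D

Attach polarity negative -ng → sigrisreng.
Attach voice active -theng → sigrisrengtheng.
Attach aspect inchoative -so → sigrisrengthengso.
Attach mood optative -ke → sigrisrengthengsoke.
Apply vowel harmony: sigrisrengthengsoke → sigrisrengthengseke.
So the correct form is sigrisrengthengseke, option (D).
(B) sigrisrengthengseshe is wrong: it uses indicative instead of optative for mood.
(A) sigrisredidthengseke is wrong: it uses affirmative instead of negative for polarity.
(C) sigrisrengkesetheng is wrong: it has the affixes in the wrong order.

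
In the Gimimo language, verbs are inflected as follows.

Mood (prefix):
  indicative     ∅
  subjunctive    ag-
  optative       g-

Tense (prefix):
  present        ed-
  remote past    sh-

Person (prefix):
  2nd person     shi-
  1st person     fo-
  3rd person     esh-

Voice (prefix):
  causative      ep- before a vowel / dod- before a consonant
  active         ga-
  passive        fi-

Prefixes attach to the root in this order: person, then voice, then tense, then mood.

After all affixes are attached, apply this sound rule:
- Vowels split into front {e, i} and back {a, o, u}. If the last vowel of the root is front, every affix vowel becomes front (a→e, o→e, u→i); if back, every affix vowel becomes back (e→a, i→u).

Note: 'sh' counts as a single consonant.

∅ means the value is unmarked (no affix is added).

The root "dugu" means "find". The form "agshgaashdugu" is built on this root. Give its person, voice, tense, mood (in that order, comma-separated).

3rd person, active, remote past, subjunctive

Segment: ag-sh-ga-esh-dugu.
person: esh- → 3rd person.
voice: ga- → active.
tense: sh- → remote past.
mood: ag- → subjunctive.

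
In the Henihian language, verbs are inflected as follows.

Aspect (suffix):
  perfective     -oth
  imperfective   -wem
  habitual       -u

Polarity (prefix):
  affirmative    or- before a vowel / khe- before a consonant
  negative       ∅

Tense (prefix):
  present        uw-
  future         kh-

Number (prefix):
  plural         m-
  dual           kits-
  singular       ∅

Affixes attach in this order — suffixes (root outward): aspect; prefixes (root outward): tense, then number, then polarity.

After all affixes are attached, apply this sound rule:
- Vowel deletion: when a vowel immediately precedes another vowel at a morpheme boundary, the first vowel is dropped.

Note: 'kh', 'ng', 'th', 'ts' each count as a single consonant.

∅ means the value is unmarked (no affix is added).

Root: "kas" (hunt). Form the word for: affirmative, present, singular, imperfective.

Attach tense present uw- → uwkas.
Attach aspect imperfective -wem → uwkaswem.
number = singular: zero marking, form stays uwkaswem.
Attach polarity affirmative or- (before vowel 'u') → oruwkaswem.
Vowel deletion: no change.

oruwkaswem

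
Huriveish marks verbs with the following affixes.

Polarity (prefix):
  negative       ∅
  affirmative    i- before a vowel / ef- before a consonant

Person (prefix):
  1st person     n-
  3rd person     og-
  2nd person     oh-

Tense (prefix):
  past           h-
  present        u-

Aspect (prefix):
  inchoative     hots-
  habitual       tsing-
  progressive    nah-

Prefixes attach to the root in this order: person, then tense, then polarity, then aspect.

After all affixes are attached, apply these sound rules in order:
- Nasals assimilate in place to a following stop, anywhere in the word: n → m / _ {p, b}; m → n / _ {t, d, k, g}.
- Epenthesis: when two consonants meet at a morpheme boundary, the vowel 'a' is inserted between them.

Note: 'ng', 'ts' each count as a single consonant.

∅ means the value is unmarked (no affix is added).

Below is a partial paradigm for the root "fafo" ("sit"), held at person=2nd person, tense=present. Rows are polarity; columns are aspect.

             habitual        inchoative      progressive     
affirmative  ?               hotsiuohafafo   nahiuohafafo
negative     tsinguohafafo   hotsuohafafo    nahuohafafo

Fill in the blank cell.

Attach person 2nd person oh- → ohfafo.
Attach tense present u- → uohfafo.
Attach polarity affirmative i- (before vowel 'u') → iuohfafo.
Attach aspect habitual tsing- → tsingiuohfafo.
Nasal assimilation: no change.
Apply epenthesis: tsingiuohfafo → tsingiuohafafo.

tsingiuohafafo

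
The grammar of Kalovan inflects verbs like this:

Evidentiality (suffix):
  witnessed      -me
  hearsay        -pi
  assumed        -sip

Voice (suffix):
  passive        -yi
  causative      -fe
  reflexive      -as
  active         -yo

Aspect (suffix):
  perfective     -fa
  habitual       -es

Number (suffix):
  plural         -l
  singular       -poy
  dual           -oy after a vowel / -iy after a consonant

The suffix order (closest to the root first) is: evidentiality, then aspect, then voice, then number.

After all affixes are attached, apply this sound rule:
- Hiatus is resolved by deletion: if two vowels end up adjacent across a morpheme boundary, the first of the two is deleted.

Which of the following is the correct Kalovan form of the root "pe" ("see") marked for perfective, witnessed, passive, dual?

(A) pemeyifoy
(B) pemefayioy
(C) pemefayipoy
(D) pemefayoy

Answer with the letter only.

Attach evidentiality witnessed -me → peme.
Attach aspect perfective -fa → pemefa.
Attach voice passive -yi → pemefayi.
Attach number dual -oy (after vowel 'i') → pemefayioy.
Apply vowel deletion: pemefayioy → pemefayoy.
So the correct form is pemefayoy, option (D).
(C) pemefayipoy is wrong: it uses singular instead of dual for number.
(A) pemeyifoy is wrong: it has the affixes in the wrong order.
(B) pemefayioy is wrong: it fails to apply the sound rule(s).

D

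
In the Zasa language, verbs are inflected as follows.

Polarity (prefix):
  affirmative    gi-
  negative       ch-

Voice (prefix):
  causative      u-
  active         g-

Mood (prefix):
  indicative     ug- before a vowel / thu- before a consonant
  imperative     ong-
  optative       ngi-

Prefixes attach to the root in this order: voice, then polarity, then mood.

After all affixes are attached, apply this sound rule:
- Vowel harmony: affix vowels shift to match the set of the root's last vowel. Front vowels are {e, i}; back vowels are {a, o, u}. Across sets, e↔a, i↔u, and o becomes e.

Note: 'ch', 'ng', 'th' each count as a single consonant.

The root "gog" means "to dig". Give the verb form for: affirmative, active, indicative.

Attach voice active g- → ggog.
Attach polarity affirmative gi- → giggog.
Attach mood indicative thu- (before consonant 'g') → thugiggog.
Apply vowel harmony: thugiggog → thuguggog.

thuguggog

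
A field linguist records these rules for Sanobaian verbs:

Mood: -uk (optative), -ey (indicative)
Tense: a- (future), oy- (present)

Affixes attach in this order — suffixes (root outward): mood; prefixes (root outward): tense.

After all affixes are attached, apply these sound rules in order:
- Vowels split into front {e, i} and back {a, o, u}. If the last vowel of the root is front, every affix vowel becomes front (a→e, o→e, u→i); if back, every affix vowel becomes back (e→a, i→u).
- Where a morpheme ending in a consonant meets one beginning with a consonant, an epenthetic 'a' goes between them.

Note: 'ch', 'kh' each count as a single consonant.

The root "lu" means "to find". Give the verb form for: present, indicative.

oyaluay

Attach mood indicative -ey → luey.
Attach tense present oy- → oyluey.
Apply vowel harmony: oyluey → oyluay.
Apply epenthesis: oyluay → oyaluay.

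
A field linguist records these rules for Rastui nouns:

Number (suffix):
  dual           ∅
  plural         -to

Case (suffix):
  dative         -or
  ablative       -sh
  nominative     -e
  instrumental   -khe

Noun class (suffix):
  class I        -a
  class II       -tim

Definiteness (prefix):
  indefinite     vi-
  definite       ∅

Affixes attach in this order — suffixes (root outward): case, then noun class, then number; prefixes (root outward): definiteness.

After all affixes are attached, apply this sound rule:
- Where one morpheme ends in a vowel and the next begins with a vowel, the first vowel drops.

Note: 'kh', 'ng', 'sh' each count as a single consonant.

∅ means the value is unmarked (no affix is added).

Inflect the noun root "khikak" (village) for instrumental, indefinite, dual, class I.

Attach case instrumental -khe → khikakkhe.
Attach definiteness indefinite vi- → vikhikakkhe.
Attach noun class class I -a → vikhikakkhea.
number = dual: zero marking, form stays vikhikakkhea.
Apply vowel deletion: vikhikakkhea → vikhikakkha.

vikhikakkha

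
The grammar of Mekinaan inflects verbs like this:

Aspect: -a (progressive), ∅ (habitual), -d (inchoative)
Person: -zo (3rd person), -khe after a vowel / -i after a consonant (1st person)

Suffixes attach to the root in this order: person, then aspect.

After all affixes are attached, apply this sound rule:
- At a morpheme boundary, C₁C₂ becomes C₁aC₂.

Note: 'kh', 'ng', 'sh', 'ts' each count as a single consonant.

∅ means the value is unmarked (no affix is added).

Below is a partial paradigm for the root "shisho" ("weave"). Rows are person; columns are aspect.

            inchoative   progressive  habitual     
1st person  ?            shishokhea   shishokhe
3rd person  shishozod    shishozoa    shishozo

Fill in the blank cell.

Attach person 1st person -khe (after vowel 'o') → shishokhe.
Attach aspect inchoative -d → shishokhed.
Epenthesis: no change.

shishokhed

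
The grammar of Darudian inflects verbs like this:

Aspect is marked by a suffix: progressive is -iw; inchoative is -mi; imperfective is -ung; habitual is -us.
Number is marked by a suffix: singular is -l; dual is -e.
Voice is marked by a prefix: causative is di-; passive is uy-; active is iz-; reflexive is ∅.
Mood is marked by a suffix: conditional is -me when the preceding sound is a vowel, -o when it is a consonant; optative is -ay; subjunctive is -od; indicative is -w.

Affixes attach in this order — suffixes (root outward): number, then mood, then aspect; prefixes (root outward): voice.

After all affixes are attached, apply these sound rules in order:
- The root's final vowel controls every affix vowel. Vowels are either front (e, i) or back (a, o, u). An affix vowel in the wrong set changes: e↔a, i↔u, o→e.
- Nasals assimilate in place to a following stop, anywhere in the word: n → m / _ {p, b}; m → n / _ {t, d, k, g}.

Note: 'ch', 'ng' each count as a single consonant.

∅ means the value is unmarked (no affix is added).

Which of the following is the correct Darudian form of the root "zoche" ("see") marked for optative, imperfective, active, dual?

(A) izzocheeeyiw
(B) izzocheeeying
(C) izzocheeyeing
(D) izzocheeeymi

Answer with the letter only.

B

Attach number dual -e → zochee.
Attach mood optative -ay → zocheeay.
Attach voice active iz- → izzocheeay.
Attach aspect imperfective -ung → izzocheeayung.
Apply vowel harmony: izzocheeayung → izzocheeeying.
Nasal assimilation: no change.
So the correct form is izzocheeeying, option (B).
(D) izzocheeeymi is wrong: it uses inchoative instead of imperfective for aspect.
(A) izzocheeeyiw is wrong: it uses progressive instead of imperfective for aspect.
(C) izzocheeyeing is wrong: it has the affixes in the wrong order.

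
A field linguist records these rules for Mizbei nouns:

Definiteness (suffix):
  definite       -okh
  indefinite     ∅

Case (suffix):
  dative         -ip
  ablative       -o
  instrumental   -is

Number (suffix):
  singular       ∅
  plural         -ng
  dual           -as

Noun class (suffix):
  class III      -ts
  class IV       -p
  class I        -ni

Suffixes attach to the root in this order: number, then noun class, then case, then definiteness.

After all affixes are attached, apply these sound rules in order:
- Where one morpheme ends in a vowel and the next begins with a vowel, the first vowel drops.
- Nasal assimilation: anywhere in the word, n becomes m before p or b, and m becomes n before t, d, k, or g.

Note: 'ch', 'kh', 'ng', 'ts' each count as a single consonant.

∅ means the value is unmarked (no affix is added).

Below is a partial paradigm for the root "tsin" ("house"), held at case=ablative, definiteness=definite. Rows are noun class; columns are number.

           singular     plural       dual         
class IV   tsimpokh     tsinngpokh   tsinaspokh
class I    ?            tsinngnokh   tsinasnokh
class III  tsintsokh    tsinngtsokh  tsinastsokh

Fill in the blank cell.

number = singular: zero marking, form stays tsin.
Attach noun class class I -ni → tsinni.
Attach case ablative -o → tsinnio.
Attach definiteness definite -okh → tsinniookh.
Apply vowel deletion: tsinniookh → tsinnokh.
Nasal assimilation: no change.

tsinnokh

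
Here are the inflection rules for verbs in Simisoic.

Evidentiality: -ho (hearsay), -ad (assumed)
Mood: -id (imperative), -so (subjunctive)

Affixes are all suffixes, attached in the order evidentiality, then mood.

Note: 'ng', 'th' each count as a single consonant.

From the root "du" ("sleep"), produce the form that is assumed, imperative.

Attach evidentiality assumed -ad → duad.
Attach mood imperative -id → duadid.

duadid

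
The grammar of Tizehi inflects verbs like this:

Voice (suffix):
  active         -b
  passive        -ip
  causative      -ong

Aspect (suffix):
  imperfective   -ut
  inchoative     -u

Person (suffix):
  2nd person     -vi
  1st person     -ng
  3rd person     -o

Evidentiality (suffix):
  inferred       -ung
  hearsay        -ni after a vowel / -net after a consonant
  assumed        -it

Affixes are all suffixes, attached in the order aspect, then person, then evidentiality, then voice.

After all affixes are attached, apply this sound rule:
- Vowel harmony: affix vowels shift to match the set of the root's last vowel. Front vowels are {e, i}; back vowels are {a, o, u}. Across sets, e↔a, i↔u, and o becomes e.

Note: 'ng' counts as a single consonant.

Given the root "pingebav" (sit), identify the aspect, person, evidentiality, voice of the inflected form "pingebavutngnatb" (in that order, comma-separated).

imperfective, 1st person, hearsay, active

Segment: pingebav-ut-ng-net-b.
aspect: -ut → imperfective.
person: -ng → 1st person.
evidentiality: -ni/net → hearsay.
voice: -b → active.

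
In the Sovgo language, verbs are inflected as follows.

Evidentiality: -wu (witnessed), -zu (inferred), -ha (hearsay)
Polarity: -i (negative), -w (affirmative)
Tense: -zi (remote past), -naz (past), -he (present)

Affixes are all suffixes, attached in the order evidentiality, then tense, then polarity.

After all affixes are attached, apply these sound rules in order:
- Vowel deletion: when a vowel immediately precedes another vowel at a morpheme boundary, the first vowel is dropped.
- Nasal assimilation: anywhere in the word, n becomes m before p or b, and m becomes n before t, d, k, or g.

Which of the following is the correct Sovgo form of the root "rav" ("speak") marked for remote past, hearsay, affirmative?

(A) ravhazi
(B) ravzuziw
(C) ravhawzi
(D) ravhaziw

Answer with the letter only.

D

Attach evidentiality hearsay -ha → ravha.
Attach tense remote past -zi → ravhazi.
Attach polarity affirmative -w → ravhaziw.
Vowel deletion: no change.
Nasal assimilation: no change.
So the correct form is ravhaziw, option (D).
(B) ravzuziw is wrong: it uses inferred instead of hearsay for evidentiality.
(C) ravhawzi is wrong: it has the affixes in the wrong order.
(A) ravhazi is wrong: it uses negative instead of affirmative for polarity.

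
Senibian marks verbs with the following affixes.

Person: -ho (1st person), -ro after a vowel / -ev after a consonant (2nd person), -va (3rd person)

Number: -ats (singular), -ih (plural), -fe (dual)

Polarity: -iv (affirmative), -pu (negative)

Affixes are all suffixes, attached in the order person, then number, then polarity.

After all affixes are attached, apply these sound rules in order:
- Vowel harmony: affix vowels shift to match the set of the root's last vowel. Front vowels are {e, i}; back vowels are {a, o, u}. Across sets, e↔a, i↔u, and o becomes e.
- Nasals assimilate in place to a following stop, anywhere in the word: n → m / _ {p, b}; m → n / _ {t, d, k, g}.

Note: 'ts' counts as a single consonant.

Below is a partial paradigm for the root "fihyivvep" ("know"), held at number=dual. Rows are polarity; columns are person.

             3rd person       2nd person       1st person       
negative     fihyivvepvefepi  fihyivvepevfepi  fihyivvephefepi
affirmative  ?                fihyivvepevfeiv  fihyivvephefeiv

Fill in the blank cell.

Attach person 3rd person -va → fihyivvepva.
Attach number dual -fe → fihyivvepvafe.
Attach polarity affirmative -iv → fihyivvepvafeiv.
Apply vowel harmony: fihyivvepvafeiv → fihyivvepvefeiv.
Nasal assimilation: no change.

fihyivvepvefeiv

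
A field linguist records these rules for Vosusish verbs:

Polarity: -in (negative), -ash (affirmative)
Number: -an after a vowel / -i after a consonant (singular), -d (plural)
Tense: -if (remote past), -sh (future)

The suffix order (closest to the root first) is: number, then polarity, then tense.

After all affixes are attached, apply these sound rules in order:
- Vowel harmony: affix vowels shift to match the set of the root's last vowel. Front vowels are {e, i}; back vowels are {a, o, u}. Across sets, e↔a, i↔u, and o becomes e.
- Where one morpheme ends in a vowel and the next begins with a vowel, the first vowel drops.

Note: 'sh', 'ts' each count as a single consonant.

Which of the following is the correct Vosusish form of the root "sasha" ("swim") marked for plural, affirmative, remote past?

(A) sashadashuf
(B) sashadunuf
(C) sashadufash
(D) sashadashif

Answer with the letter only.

A

Attach number plural -d → sashad.
Attach polarity affirmative -ash → sashadash.
Attach tense remote past -if → sashadashif.
Apply vowel harmony: sashadashif → sashadashuf.
Vowel deletion: no change.
So the correct form is sashadashuf, option (A).
(B) sashadunuf is wrong: it uses negative instead of affirmative for polarity.
(D) sashadashif is wrong: it fails to apply the sound rule(s).
(C) sashadufash is wrong: it has the affixes in the wrong order.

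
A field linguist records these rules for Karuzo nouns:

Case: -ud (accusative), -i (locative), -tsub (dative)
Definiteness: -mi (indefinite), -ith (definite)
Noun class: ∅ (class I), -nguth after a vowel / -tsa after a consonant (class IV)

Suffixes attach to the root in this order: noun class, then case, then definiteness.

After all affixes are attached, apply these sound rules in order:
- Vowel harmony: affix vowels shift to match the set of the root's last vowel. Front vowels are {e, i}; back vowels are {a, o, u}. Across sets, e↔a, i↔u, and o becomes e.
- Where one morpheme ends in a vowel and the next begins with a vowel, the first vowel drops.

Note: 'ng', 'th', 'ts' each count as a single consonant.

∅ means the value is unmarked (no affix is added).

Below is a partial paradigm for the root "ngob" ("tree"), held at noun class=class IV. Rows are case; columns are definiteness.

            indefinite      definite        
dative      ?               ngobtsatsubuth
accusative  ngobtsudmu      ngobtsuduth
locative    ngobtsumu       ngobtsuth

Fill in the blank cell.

Attach noun class class IV -tsa (after consonant 'b') → ngobtsa.
Attach case dative -tsub → ngobtsatsub.
Attach definiteness indefinite -mi → ngobtsatsubmi.
Apply vowel harmony: ngobtsatsubmi → ngobtsatsubmu.
Vowel deletion: no change.

ngobtsatsubmu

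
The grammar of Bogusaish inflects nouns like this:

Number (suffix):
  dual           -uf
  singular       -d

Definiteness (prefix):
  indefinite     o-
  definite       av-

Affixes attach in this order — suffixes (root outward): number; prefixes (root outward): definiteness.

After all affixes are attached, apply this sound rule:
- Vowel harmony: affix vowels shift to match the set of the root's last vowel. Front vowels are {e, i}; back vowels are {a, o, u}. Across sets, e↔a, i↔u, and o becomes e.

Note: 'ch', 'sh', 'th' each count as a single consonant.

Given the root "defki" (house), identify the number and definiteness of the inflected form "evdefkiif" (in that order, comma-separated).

dual, definite

Segment: av-defki-uf.
number: -uf → dual.
definiteness: av- → definite.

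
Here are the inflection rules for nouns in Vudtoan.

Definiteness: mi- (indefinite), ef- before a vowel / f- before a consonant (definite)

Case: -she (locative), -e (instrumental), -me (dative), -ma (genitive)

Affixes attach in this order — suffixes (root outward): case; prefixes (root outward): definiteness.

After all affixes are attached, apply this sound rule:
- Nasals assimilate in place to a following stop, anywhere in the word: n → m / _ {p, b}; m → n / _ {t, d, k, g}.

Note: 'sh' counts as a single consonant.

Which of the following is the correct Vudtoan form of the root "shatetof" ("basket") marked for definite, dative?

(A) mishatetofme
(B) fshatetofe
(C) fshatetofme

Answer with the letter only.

Attach definiteness definite f- (before consonant 'sh') → fshatetof.
Attach case dative -me → fshatetofme.
Nasal assimilation: no change.
So the correct form is fshatetofme, option (C).
(B) fshatetofe is wrong: it uses instrumental instead of dative for case.
(A) mishatetofme is wrong: it uses indefinite instead of definite for definiteness.

C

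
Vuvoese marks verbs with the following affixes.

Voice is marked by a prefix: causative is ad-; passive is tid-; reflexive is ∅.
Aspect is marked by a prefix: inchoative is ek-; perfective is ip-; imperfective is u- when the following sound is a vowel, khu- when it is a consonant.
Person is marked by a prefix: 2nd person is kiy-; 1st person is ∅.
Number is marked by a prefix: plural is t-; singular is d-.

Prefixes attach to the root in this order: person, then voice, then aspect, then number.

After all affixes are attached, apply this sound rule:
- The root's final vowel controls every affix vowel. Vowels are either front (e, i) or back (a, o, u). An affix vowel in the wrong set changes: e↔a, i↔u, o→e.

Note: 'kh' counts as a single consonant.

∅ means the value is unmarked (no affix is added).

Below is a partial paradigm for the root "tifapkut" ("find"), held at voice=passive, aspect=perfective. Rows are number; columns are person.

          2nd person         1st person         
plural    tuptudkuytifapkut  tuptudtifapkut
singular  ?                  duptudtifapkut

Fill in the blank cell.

duptudkuytifapkut

Attach person 2nd person kiy- → kiytifapkut.
Attach voice passive tid- → tidkiytifapkut.
Attach aspect perfective ip- → iptidkiytifapkut.
Attach number singular d- → diptidkiytifapkut.
Apply vowel harmony: diptidkiytifapkut → duptudkuytifapkut.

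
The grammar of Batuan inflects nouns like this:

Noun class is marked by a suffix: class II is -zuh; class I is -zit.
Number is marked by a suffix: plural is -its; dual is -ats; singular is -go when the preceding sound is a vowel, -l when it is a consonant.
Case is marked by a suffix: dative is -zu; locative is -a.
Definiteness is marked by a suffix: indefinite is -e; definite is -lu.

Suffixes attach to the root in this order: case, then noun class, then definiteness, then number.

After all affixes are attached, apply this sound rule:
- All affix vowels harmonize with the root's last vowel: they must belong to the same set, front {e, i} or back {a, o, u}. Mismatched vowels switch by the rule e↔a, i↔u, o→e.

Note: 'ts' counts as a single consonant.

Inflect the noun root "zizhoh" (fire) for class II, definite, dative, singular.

Attach case dative -zu → zizhohzu.
Attach noun class class II -zuh → zizhohzuzuh.
Attach definiteness definite -lu → zizhohzuzuhlu.
Attach number singular -go (after vowel 'u') → zizhohzuzuhlugo.
Vowel harmony: no change.

zizhohzuzuhlugo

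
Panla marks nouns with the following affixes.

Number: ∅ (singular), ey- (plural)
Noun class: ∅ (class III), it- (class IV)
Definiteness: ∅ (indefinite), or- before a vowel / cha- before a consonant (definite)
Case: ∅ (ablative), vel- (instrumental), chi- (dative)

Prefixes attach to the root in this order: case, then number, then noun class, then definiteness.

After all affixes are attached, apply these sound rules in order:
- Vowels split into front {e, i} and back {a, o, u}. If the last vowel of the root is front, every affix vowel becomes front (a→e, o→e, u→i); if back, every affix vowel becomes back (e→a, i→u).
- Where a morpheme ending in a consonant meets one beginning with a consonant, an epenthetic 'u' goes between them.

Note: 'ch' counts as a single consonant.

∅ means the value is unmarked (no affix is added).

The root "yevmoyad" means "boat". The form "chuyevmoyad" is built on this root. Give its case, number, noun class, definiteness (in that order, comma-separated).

Segment: chi-yevmoyad.
case: chi- → dative.
number: ∅ → singular.
noun class: ∅ → class III.
definiteness: ∅ → indefinite.

dative, singular, class III, indefinite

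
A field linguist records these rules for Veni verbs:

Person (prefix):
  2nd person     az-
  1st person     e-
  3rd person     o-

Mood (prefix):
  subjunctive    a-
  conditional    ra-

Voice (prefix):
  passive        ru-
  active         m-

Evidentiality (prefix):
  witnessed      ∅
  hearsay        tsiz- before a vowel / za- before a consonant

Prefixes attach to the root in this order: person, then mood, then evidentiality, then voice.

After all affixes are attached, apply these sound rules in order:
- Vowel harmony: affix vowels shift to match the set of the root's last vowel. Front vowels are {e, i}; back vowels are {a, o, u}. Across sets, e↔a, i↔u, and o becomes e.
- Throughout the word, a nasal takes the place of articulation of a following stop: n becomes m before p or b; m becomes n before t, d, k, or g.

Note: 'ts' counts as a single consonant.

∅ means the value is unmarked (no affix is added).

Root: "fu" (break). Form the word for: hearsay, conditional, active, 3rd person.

Attach person 3rd person o- → ofu.
Attach mood conditional ra- → raofu.
Attach evidentiality hearsay za- (before consonant 'r') → zaraofu.
Attach voice active m- → mzaraofu.
Vowel harmony: no change.
Nasal assimilation: no change.

mzaraofu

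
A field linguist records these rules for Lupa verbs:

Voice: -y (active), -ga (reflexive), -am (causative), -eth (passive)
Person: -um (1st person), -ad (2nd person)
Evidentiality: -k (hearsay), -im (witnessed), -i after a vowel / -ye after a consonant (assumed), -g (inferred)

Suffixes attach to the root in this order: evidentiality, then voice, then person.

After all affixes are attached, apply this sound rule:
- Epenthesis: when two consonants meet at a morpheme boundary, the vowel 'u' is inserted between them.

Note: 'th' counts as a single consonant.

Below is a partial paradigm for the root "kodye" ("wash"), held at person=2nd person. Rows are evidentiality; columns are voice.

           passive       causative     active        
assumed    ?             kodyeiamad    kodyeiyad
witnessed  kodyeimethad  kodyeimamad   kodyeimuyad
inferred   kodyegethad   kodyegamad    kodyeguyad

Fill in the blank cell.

Attach evidentiality assumed -i (after vowel 'e') → kodyei.
Attach voice passive -eth → kodyeieth.
Attach person 2nd person -ad → kodyeiethad.
Epenthesis: no change.

kodyeiethad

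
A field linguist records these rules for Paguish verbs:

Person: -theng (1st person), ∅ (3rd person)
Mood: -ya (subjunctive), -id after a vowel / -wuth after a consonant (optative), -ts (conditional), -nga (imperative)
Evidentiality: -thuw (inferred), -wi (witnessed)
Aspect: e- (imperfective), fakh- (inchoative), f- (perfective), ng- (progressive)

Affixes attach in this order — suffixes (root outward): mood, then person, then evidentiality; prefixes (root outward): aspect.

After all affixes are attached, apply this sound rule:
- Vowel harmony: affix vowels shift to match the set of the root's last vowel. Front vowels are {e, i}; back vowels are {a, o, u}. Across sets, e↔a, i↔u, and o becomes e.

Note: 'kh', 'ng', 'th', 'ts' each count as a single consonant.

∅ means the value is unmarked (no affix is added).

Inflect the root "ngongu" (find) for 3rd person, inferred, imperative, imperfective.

angongungathuw

Attach mood imperative -nga → ngongunga.
Attach aspect imperfective e- → engongunga.
person = 3rd person: zero marking, form stays engongunga.
Attach evidentiality inferred -thuw → engongungathuw.
Apply vowel harmony: engongungathuw → angongungathuw.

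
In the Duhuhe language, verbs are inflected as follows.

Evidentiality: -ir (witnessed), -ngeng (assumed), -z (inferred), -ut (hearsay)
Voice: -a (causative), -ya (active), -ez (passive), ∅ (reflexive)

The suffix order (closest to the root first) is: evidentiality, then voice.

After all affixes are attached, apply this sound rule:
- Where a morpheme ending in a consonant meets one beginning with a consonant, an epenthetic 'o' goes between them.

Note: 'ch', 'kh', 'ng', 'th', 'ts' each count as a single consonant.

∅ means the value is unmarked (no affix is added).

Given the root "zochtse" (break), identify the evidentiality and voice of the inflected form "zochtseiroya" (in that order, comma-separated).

witnessed, active

Segment: zochtse-ir-ya.
evidentiality: -ir → witnessed.
voice: -ya → active.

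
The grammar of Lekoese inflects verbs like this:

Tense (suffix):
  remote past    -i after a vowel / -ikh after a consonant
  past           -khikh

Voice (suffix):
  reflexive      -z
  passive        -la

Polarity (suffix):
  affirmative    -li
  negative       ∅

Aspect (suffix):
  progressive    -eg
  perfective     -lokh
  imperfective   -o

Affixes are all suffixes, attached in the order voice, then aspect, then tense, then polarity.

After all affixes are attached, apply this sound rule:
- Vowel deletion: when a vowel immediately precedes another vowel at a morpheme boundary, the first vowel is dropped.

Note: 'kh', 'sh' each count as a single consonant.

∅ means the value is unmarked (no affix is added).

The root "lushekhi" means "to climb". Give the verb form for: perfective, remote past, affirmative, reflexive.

Attach voice reflexive -z → lushekhiz.
Attach aspect perfective -lokh → lushekhizlokh.
Attach tense remote past -ikh (after consonant 'kh') → lushekhizlokhikh.
Attach polarity affirmative -li → lushekhizlokhikhli.
Vowel deletion: no change.

lushekhizlokhikhli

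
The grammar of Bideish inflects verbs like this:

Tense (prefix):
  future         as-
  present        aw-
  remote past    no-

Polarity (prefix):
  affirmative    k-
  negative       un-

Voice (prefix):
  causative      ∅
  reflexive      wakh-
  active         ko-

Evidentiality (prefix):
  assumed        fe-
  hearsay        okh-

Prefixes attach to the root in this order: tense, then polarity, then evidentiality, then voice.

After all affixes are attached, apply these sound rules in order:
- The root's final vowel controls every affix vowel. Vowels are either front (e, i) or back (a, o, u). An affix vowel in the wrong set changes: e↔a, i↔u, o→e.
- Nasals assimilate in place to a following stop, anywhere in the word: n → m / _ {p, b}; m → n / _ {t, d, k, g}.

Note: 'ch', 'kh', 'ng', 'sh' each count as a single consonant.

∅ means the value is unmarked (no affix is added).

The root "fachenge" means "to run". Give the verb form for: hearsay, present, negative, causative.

ekhinewfachenge

Attach tense present aw- → awfachenge.
Attach polarity negative un- → unawfachenge.
Attach evidentiality hearsay okh- → okhunawfachenge.
voice = causative: zero marking, form stays okhunawfachenge.
Apply vowel harmony: okhunawfachenge → ekhinewfachenge.
Nasal assimilation: no change.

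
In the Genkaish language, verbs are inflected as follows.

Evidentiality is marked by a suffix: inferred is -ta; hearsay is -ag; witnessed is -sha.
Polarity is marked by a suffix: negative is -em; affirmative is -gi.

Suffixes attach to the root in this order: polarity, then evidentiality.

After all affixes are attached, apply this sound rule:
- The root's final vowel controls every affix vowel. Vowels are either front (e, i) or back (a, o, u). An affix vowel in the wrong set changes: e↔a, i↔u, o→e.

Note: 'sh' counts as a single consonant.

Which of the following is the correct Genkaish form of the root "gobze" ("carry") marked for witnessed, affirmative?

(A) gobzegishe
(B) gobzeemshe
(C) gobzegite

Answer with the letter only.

Attach polarity affirmative -gi → gobzegi.
Attach evidentiality witnessed -sha → gobzegisha.
Apply vowel harmony: gobzegisha → gobzegishe.
So the correct form is gobzegishe, option (A).
(C) gobzegite is wrong: it uses inferred instead of witnessed for evidentiality.
(B) gobzeemshe is wrong: it uses negative instead of affirmative for polarity.

A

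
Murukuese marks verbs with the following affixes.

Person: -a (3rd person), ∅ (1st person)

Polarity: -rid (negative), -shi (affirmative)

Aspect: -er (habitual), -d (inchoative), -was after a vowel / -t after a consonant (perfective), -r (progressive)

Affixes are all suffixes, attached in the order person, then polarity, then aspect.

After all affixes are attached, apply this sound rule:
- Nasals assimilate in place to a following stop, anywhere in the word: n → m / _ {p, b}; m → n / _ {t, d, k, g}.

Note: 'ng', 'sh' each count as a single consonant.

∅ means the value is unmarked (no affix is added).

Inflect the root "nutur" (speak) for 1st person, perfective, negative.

nuturridt

person = 1st person: zero marking, form stays nutur.
Attach polarity negative -rid → nuturrid.
Attach aspect perfective -t (after consonant 'd') → nuturridt.
Nasal assimilation: no change.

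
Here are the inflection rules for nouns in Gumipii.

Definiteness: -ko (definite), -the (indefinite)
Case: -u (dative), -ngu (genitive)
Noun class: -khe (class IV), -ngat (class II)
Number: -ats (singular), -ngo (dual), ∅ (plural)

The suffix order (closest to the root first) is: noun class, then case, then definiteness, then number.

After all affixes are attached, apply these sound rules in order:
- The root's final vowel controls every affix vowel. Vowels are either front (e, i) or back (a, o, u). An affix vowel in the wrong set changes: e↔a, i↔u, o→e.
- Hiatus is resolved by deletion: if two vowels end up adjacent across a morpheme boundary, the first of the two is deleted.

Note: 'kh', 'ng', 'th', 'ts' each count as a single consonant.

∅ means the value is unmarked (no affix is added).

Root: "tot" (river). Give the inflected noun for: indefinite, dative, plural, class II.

Attach noun class class II -ngat → totngat.
Attach case dative -u → totngatu.
Attach definiteness indefinite -the → totngatuthe.
number = plural: zero marking, form stays totngatuthe.
Apply vowel harmony: totngatuthe → totngatutha.
Vowel deletion: no change.

totngatutha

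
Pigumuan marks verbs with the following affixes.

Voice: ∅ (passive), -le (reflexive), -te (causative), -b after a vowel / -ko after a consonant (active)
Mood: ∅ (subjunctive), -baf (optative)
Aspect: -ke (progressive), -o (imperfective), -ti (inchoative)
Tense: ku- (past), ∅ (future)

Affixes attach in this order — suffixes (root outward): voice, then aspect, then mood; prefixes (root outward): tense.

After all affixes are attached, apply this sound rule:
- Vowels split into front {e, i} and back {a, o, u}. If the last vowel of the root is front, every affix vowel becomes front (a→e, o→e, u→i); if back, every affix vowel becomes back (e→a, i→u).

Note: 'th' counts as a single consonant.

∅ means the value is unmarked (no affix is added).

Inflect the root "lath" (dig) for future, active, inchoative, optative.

lathkotubaf

Attach voice active -ko (after consonant 'th') → lathko.
Attach aspect inchoative -ti → lathkoti.
Attach mood optative -baf → lathkotibaf.
tense = future: zero marking, form stays lathkotibaf.
Apply vowel harmony: lathkotibaf → lathkotubaf.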